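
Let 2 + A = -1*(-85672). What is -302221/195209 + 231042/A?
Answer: 9605102354/8361777515 ≈ 1.1487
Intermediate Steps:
A = 85670 (A = -2 - 1*(-85672) = -2 + 85672 = 85670)
-302221/195209 + 231042/A = -302221/195209 + 231042/85670 = -302221*1/195209 + 231042*(1/85670) = -302221/195209 + 115521/42835 = 9605102354/8361777515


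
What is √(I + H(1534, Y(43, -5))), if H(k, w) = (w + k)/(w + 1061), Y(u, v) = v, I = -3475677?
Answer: I*√2001989118/24 ≈ 1864.3*I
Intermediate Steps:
H(k, w) = (k + w)/(1061 + w)
√(I + H(1534, Y(43, -5))) = √(-3475677 + (1534 - 5)/(1061 - 5)) = √(-3475677 + 1529/1056) = √(-3475677 + (1/1056)*1529) = √(-3475677 + 139/96) = √(-333664853/96) = I*√2001989118/24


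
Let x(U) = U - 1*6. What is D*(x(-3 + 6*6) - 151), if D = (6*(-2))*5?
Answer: 7440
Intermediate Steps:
x(U) = -6 + U (x(U) = U - 6 = -6 + U)
D = -60 (D = -12*5 = -60)
D*(x(-3 + 6*6) - 151) = -60*((-6 + (-3 + 6*6)) - 151) = -60*((-6 + (-3 + 36)) - 151) = -60*((-6 + 33) - 151) = -60*(27 - 151) = -60*(-124) = 7440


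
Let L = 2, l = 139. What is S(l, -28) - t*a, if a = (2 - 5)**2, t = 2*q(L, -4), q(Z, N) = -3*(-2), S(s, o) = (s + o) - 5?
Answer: -2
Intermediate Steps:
S(s, o) = -5 + o + s (S(s, o) = (o + s) - 5 = -5 + o + s)
q(Z, N) = 6
t = 12 (t = 2*6 = 12)
a = 9 (a = (-3)**2 = 9)
S(l, -28) - t*a = (-5 - 28 + 139) - 12*9 = 106 - 1*108 = 106 - 108 = -2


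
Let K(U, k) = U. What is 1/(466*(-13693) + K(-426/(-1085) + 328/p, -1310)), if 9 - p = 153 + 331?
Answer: -103075/657715215056 ≈ -1.5672e-7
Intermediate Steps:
p = -475 (p = 9 - (153 + 331) = 9 - 1*484 = 9 - 484 = -475)
1/(466*(-13693) + K(-426/(-1085) + 328/p, -1310)) = 1/(466*(-13693) + (-426/(-1085) + 328/(-475))) = 1/(-6380938 + (-426*(-1/1085) + 328*(-1/475))) = 1/(-6380938 + (426/1085 - 328/475)) = 1/(-6380938 - 30706/103075) = 1/(-657715215056/103075) = -103075/657715215056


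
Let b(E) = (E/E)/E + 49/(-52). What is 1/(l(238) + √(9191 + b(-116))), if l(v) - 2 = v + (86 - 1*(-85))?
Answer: 309894/120437137 - √5224689938/120437137 ≈ 0.0019729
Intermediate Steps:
l(v) = 173 + v (l(v) = 2 + (v + (86 - 1*(-85))) = 2 + (v + (86 + 85)) = 2 + (v + 171) = 2 + (171 + v) = 173 + v)
b(E) = -49/52 + 1/E (b(E) = 1/E + 49*(-1/52) = 1/E - 49/52 = -49/52 + 1/E)
1/(l(238) + √(9191 + b(-116))) = 1/((173 + 238) + √(9191 + (-49/52 + 1/(-116)))) = 1/(411 + √(9191 + (-49/52 - 1/116))) = 1/(411 + √(9191 - 717/754)) = 1/(411 + √(6929297/754)) = 1/(411 + √5224689938/754)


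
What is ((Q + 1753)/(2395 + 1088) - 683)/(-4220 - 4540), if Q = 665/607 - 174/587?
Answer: 282331555429/3623790801240 ≈ 0.077911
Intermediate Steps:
Q = 284737/356309 (Q = 665*(1/607) - 174*1/587 = 665/607 - 174/587 = 284737/356309 ≈ 0.79913)
((Q + 1753)/(2395 + 1088) - 683)/(-4220 - 4540) = ((284737/356309 + 1753)/(2395 + 1088) - 683)/(-4220 - 4540) = ((624894414/356309)/3483 - 683)/(-8760) = ((624894414/356309)*(1/3483) - 683)*(-1/8760) = (208298138/413674749 - 683)*(-1/8760) = -282331555429/413674749*(-1/8760) = 282331555429/3623790801240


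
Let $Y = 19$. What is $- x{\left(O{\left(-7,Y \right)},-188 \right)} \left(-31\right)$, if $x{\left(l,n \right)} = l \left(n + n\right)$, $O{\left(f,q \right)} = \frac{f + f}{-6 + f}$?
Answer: $- \frac{163184}{13} \approx -12553.0$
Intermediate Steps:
$O{\left(f,q \right)} = \frac{2 f}{-6 + f}$
$x{\left(l,n \right)} = 2 l n$ ($x{\left(l,n \right)} = l 2 n = 2 l n$)
$- x{\left(O{\left(-7,Y \right)},-188 \right)} \left(-31\right) = - 2 \cdot 2 \left(-7\right) \frac{1}{-6 - 7} \left(-188\right) \left(-31\right) = - 2 \cdot 2 \left(-7\right) \frac{1}{-13} \left(-188\right) \left(-31\right) = - 2 \cdot 2 \left(-7\right) \left(- \frac{1}{13}\right) \left(-188\right) \left(-31\right) = - 2 \cdot \frac{14}{13} \left(-188\right) \left(-31\right) = - \frac{\left(-5264\right) \left(-31\right)}{13} = \left(-1\right) \frac{163184}{13} = - \frac{163184}{13}$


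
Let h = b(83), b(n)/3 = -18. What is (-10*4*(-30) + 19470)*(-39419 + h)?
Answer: -815906910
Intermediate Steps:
b(n) = -54 (b(n) = 3*(-18) = -54)
h = -54
(-10*4*(-30) + 19470)*(-39419 + h) = (-10*4*(-30) + 19470)*(-39419 - 54) = (-40*(-30) + 19470)*(-39473) = (1200 + 19470)*(-39473) = 20670*(-39473) = -815906910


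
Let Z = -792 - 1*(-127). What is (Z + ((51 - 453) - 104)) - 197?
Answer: -1368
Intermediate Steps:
Z = -665 (Z = -792 + 127 = -665)
(Z + ((51 - 453) - 104)) - 197 = (-665 + ((51 - 453) - 104)) - 197 = (-665 + (-402 - 104)) - 197 = (-665 - 506) - 197 = -1171 - 197 = -1368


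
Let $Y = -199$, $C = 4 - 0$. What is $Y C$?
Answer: $-796$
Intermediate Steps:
$C = 4$ ($C = 4 + 0 = 4$)
$Y C = \left(-199\right) 4 = -796$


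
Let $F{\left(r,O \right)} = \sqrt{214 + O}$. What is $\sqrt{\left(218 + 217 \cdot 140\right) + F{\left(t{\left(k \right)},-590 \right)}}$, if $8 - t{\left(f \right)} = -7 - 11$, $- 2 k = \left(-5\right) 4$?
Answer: $\sqrt{30598 + 2 i \sqrt{94}} \approx 174.92 + 0.0554 i$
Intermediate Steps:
$k = 10$ ($k = - \frac{\left(-5\right) 4}{2} = \left(- \frac{1}{2}\right) \left(-20\right) = 10$)
$t{\left(f \right)} = 26$ ($t{\left(f \right)} = 8 - \left(-7 - 11\right) = 8 - -18 = 8 + 18 = 26$)
$\sqrt{\left(218 + 217 \cdot 140\right) + F{\left(t{\left(k \right)},-590 \right)}} = \sqrt{\left(218 + 217 \cdot 140\right) + \sqrt{214 - 590}} = \sqrt{\left(218 + 30380\right) + \sqrt{-376}} = \sqrt{30598 + 2 i \sqrt{94}}$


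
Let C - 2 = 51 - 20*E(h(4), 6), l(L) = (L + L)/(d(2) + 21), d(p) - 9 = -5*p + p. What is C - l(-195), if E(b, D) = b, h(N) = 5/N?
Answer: 503/11 ≈ 45.727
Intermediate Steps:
d(p) = 9 - 4*p (d(p) = 9 + (-5*p + p) = 9 - 4*p)
l(L) = L/11 (l(L) = (L + L)/((9 - 4*2) + 21) = (2*L)/((9 - 8) + 21) = (2*L)/(1 + 21) = (2*L)/22 = (2*L)*(1/22) = L/11)
C = 28 (C = 2 + (51 - 100/4) = 2 + (51 - 20*5/4) = 2 + (51 - 25) = 2 + 26 = 28)
C - l(-195) = 28 - (-195)/11 = 28 - 1*(-195/11) = 28 + 195/11 = 503/11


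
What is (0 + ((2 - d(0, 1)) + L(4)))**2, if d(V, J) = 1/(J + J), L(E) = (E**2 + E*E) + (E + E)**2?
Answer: 38025/4 ≈ 9506.3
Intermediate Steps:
L(E) = 6*E**2 (L(E) = (E**2 + E**2) + (2*E)**2 = 2*E**2 + 4*E**2 = 6*E**2)
d(V, J) = 1/(2*J)
(0 + ((2 - d(0, 1)) + L(4)))**2 = (0 + ((2 - 1/(2*1)) + 6*4**2))**2 = (0 + ((2 - 1/2) + 6*16))**2 = (0 + ((2 - 1*1/2) + 96))**2 = (0 + ((2 - 1/2) + 96))**2 = (0 + (3/2 + 96))**2 = (0 + 195/2)**2 = (195/2)**2 = 38025/4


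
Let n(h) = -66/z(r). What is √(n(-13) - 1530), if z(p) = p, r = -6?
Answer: 7*I*√31 ≈ 38.974*I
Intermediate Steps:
n(h) = 11 (n(h) = -66/(-6) = -66*(-⅙) = 11)
√(n(-13) - 1530) = √(11 - 1530) = √(-1519) = 7*I*√31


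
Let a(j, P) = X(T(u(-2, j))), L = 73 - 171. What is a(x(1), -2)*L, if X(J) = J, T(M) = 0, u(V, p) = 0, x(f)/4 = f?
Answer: 0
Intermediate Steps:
x(f) = 4*f
L = -98
a(j, P) = 0
a(x(1), -2)*L = 0*(-98) = 0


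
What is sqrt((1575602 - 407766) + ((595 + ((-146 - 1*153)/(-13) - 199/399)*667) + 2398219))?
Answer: 2*sqrt(142550897181)/399 ≈ 1892.5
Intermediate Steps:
sqrt((1575602 - 407766) + ((595 + ((-146 - 1*153)/(-13) - 199/399)*667) + 2398219)) = sqrt(1167836 + ((595 + ((-146 - 153)*(-1/13) - 199*1/399)*667) + 2398219)) = sqrt(1167836 + ((595 + (-299*(-1/13) - 199/399)*667) + 2398219)) = sqrt(1167836 + ((595 + (23 - 199/399)*667) + 2398219)) = sqrt(1167836 + ((595 + (8978/399)*667) + 2398219)) = sqrt(1167836 + ((595 + 5988326/399) + 2398219)) = sqrt(1167836 + (6225731/399 + 2398219)) = sqrt(1167836 + 963115112/399) = sqrt(1429081676/399) = 2*sqrt(142550897181)/399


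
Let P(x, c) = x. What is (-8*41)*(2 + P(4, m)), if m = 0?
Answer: -1968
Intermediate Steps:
(-8*41)*(2 + P(4, m)) = (-8*41)*(2 + 4) = -328*6 = -1968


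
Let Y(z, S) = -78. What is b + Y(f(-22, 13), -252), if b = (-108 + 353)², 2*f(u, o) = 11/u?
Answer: 59947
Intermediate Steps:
f(u, o) = 11/(2*u) (f(u, o) = (11/u)/2 = 11/(2*u))
b = 60025 (b = 245² = 60025)
b + Y(f(-22, 13), -252) = 60025 - 78 = 59947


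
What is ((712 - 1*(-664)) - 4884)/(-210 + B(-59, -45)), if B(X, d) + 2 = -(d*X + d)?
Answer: 1754/1411 ≈ 1.2431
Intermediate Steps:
B(X, d) = -2 - d - X*d (B(X, d) = -2 - (d*X + d) = -2 - (X*d + d) = -2 - (d + X*d) = -2 + (-d - X*d) = -2 - d - X*d)
((712 - 1*(-664)) - 4884)/(-210 + B(-59, -45)) = ((712 - 1*(-664)) - 4884)/(-210 + (-2 - 1*(-45) - 1*(-59)*(-45))) = ((712 + 664) - 4884)/(-210 + (-2 + 45 - 2655)) = (1376 - 4884)/(-210 - 2612) = -3508/(-2822) = -3508*(-1/2822) = 1754/1411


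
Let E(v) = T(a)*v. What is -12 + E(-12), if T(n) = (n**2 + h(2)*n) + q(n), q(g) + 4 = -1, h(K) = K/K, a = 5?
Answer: -312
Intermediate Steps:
h(K) = 1
q(g) = -5 (q(g) = -4 - 1 = -5)
T(n) = -5 + n + n**2 (T(n) = (n**2 + 1*n) - 5 = (n**2 + n) - 5 = (n + n**2) - 5 = -5 + n + n**2)
E(v) = 25*v (E(v) = (-5 + 5 + 5**2)*v = (-5 + 5 + 25)*v = 25*v)
-12 + E(-12) = -12 + 25*(-12) = -12 - 300 = -312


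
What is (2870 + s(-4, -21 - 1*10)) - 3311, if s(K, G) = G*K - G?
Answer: -286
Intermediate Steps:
s(K, G) = -G + G*K
(2870 + s(-4, -21 - 1*10)) - 3311 = (2870 + (-21 - 1*10)*(-1 - 4)) - 3311 = (2870 + (-21 - 10)*(-5)) - 3311 = (2870 - 31*(-5)) - 3311 = (2870 + 155) - 3311 = 3025 - 3311 = -286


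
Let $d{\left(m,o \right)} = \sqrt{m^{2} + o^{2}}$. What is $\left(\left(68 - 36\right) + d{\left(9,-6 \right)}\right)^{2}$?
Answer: $1141 + 192 \sqrt{13} \approx 1833.3$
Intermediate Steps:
$\left(\left(68 - 36\right) + d{\left(9,-6 \right)}\right)^{2} = \left(\left(68 - 36\right) + \sqrt{9^{2} + \left(-6\right)^{2}}\right)^{2} = \left(\left(68 - 36\right) + \sqrt{81 + 36}\right)^{2} = \left(32 + \sqrt{117}\right)^{2} = \left(32 + 3 \sqrt{13}\right)^{2}$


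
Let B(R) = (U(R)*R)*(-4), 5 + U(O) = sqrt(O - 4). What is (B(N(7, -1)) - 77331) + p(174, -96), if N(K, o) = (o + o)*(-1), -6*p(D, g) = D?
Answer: -77320 - 8*I*sqrt(2) ≈ -77320.0 - 11.314*I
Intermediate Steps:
U(O) = -5 + sqrt(-4 + O) (U(O) = -5 + sqrt(O - 4) = -5 + sqrt(-4 + O))
p(D, g) = -D/6
N(K, o) = -2*o (N(K, o) = (2*o)*(-1) = -2*o)
B(R) = -4*R*(-5 + sqrt(-4 + R)) (B(R) = ((-5 + sqrt(-4 + R))*R)*(-4) = (R*(-5 + sqrt(-4 + R)))*(-4) = -4*R*(-5 + sqrt(-4 + R)))
(B(N(7, -1)) - 77331) + p(174, -96) = (4*(-2*(-1))*(5 - sqrt(-4 - 2*(-1))) - 77331) - 1/6*174 = (4*2*(5 - sqrt(-4 + 2)) - 77331) - 29 = (4*2*(5 - sqrt(-2)) - 77331) - 29 = (4*2*(5 - I*sqrt(2)) - 77331) - 29 = ((40 - 8*I*sqrt(2)) - 77331) - 29 = (-77291 - 8*I*sqrt(2)) - 29 = -77320 - 8*I*sqrt(2)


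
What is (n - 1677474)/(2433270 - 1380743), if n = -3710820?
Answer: -5388294/1052527 ≈ -5.1194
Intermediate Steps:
(n - 1677474)/(2433270 - 1380743) = (-3710820 - 1677474)/(2433270 - 1380743) = -5388294/1052527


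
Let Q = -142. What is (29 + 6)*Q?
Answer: -4970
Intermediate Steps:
(29 + 6)*Q = (29 + 6)*(-142) = 35*(-142) = -4970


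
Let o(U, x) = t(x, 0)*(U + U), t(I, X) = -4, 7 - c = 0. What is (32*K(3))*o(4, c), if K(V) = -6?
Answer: 6144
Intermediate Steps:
c = 7 (c = 7 - 1*0 = 7 + 0 = 7)
o(U, x) = -8*U (o(U, x) = -4*(U + U) = -8*U)
(32*K(3))*o(4, c) = (32*(-6))*(-8*4) = -192*(-32) = 6144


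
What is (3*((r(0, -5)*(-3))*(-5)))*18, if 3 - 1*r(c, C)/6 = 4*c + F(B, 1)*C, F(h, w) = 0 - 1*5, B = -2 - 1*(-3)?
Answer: -106920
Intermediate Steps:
B = 1 (B = -2 + 3 = 1)
F(h, w) = -5 (F(h, w) = 0 - 5 = -5)
r(c, C) = 18 - 24*c + 30*C (r(c, C) = 18 - 6*(4*c - 5*C) = 18 - 6*(-5*C + 4*c) = 18 + (-24*c + 30*C) = 18 - 24*c + 30*C)
(3*((r(0, -5)*(-3))*(-5)))*18 = (3*(((18 - 24*0 + 30*(-5))*(-3))*(-5)))*18 = (3*(((18 + 0 - 150)*(-3))*(-5)))*18 = (3*(-132*(-3)*(-5)))*18 = (3*(396*(-5)))*18 = (3*(-1980))*18 = -5940*18 = -106920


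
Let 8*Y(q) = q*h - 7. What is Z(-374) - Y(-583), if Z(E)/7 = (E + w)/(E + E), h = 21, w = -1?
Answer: 287000/187 ≈ 1534.8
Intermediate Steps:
Z(E) = 7*(-1 + E)/(2*E) (Z(E) = 7*((E - 1)/(E + E)) = 7*((-1 + E)/((2*E))) = 7*((-1 + E)*(1/(2*E))) = 7*((-1 + E)/(2*E)) = 7*(-1 + E)/(2*E))
Y(q) = -7/8 + 21*q/8 (Y(q) = (q*21 - 7)/8 = (21*q - 7)/8 = (-7 + 21*q)/8 = -7/8 + 21*q/8)
Z(-374) - Y(-583) = (7/2)*(-1 - 374)/(-374) - (-7/8 + (21/8)*(-583)) = (7/2)*(-1/374)*(-375) - (-7/8 - 12243/8) = 2625/748 - 1*(-6125/4) = 2625/748 + 6125/4 = 287000/187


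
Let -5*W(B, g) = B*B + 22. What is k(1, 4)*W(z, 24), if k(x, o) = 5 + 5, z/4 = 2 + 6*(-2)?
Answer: -3244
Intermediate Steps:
z = -40 (z = 4*(2 + 6*(-2)) = 4*(2 - 12) = 4*(-10) = -40)
W(B, g) = -22/5 - B²/5 (W(B, g) = -(B*B + 22)/5 = -(B² + 22)/5 = -(22 + B²)/5 = -22/5 - B²/5)
k(x, o) = 10
k(1, 4)*W(z, 24) = 10*(-22/5 - ⅕*(-40)²) = 10*(-22/5 - ⅕*1600) = 10*(-22/5 - 320) = 10*(-1622/5) = -3244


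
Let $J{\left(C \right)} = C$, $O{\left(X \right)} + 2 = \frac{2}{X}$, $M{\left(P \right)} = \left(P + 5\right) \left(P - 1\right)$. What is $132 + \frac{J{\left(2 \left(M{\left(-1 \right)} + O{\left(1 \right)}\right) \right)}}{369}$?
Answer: $\frac{48692}{369} \approx 131.96$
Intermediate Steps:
$M{\left(P \right)} = \left(-1 + P\right) \left(5 + P\right)$ ($M{\left(P \right)} = \left(5 + P\right) \left(-1 + P\right) = \left(-1 + P\right) \left(5 + P\right)$)
$O{\left(X \right)} = -2 + \frac{2}{X}$
$132 + \frac{J{\left(2 \left(M{\left(-1 \right)} + O{\left(1 \right)}\right) \right)}}{369} = 132 + \frac{2 \left(\left(-5 + \left(-1\right)^{2} + 4 \left(-1\right)\right) - \left(2 - \frac{2}{1}\right)\right)}{369} = 132 + 2 \left(\left(-5 + 1 - 4\right) + \left(-2 + 2 \cdot 1\right)\right) \frac{1}{369} = 132 + 2 \left(-8 + \left(-2 + 2\right)\right) \frac{1}{369} = 132 + 2 \left(-8 + 0\right) \frac{1}{369} = 132 + 2 \left(-8\right) \frac{1}{369} = 132 - \frac{16}{369} = \frac{48692}{369}$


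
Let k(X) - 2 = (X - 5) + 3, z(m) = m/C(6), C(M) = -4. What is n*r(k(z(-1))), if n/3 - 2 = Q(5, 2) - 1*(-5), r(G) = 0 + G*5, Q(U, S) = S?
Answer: 135/4 ≈ 33.750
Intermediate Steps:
z(m) = -m/4 (z(m) = m/(-4) = m*(-¼) = -m/4)
k(X) = X (k(X) = 2 + ((X - 5) + 3) = 2 + ((-5 + X) + 3) = 2 + (-2 + X) = X)
r(G) = 5*G (r(G) = 0 + 5*G = 5*G)
n = 27 (n = 6 + 3*(2 - 1*(-5)) = 6 + 3*(2 + 5) = 6 + 3*7 = 6 + 21 = 27)
n*r(k(z(-1))) = 27*(5*(-¼*(-1))) = 27*(5*(¼)) = 27*(5/4) = 135/4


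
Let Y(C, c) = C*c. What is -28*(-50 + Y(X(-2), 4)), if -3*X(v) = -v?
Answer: 4424/3 ≈ 1474.7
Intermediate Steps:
X(v) = v/3 (X(v) = -(-1)*v/3 = v/3)
-28*(-50 + Y(X(-2), 4)) = -28*(-50 + ((⅓)*(-2))*4) = -28*(-50 - ⅔*4) = -28*(-50 - 8/3) = -28*(-158/3) = 4424/3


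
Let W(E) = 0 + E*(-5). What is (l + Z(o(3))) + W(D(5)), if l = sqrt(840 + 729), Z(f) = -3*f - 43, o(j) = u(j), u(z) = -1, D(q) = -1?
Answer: -35 + sqrt(1569) ≈ 4.6106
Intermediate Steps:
o(j) = -1
Z(f) = -43 - 3*f
W(E) = -5*E (W(E) = 0 - 5*E = -5*E)
l = sqrt(1569) ≈ 39.611
(l + Z(o(3))) + W(D(5)) = (sqrt(1569) + (-43 - 3*(-1))) - 5*(-1) = (sqrt(1569) + (-43 + 3)) + 5 = (sqrt(1569) - 40) + 5 = (-40 + sqrt(1569)) + 5 = -35 + sqrt(1569)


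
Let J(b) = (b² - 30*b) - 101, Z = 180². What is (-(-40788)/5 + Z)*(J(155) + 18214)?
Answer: 7602116544/5 ≈ 1.5204e+9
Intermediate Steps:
Z = 32400
J(b) = -101 + b² - 30*b
(-(-40788)/5 + Z)*(J(155) + 18214) = (-(-40788)/5 + 32400)*((-101 + 155² - 30*155) + 18214) = (-(-40788)/5 + 32400)*((-101 + 24025 - 4650) + 18214) = (-6798*(-6/5) + 32400)*(19274 + 18214) = (40788/5 + 32400)*37488 = (202788/5)*37488 = 7602116544/5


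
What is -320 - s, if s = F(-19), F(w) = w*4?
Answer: -244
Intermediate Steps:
F(w) = 4*w
s = -76 (s = 4*(-19) = -76)
-320 - s = -320 - 1*(-76) = -320 + 76 = -244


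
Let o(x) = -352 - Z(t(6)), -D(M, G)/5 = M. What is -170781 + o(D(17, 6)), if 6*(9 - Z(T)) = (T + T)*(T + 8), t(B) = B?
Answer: -171114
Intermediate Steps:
D(M, G) = -5*M
Z(T) = 9 - T*(8 + T)/3 (Z(T) = 9 - (T + T)*(T + 8)/6 = 9 - 2*T*(8 + T)/6 = 9 - T*(8 + T)/3)
o(x) = -333 (o(x) = -352 - (9 - 8/3*6 - ⅓*6²) = -352 - (9 - 16 - ⅓*36) = -352 - (9 - 16 - 12) = -352 - 1*(-19) = -352 + 19 = -333)
-170781 + o(D(17, 6)) = -170781 - 333 = -171114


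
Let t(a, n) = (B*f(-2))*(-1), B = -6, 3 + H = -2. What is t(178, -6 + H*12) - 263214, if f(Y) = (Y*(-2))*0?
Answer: -263214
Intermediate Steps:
f(Y) = 0 (f(Y) = -2*Y*0 = 0)
H = -5 (H = -3 - 2 = -5)
t(a, n) = 0 (t(a, n) = -6*0*(-1) = 0*(-1) = 0)
t(178, -6 + H*12) - 263214 = 0 - 263214 = -263214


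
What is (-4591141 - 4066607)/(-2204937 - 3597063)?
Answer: 721479/483500 ≈ 1.4922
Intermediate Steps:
(-4591141 - 4066607)/(-2204937 - 3597063) = -8657748/(-5802000) = -8657748*(-1/5802000) = 721479/483500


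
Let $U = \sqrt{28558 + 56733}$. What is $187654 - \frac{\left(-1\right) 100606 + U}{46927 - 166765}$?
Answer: $\frac{11243989723}{59919} + \frac{67 \sqrt{19}}{119838} \approx 1.8765 \cdot 10^{5}$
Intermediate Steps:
$U = 67 \sqrt{19}$ ($U = \sqrt{85291} = 67 \sqrt{19} \approx 292.05$)
$187654 - \frac{\left(-1\right) 100606 + U}{46927 - 166765} = 187654 - \frac{\left(-1\right) 100606 + 67 \sqrt{19}}{46927 - 166765} = 187654 - \frac{-100606 + 67 \sqrt{19}}{-119838} = 187654 - \left(-100606 + 67 \sqrt{19}\right) \left(- \frac{1}{119838}\right) = 187654 - \left(\frac{50303}{59919} - \frac{67 \sqrt{19}}{119838}\right) = \frac{11243989723}{59919} + \frac{67 \sqrt{19}}{119838}$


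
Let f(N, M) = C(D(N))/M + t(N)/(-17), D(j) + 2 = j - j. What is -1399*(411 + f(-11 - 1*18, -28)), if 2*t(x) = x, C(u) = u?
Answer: -68577581/119 ≈ -5.7628e+5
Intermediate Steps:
D(j) = -2 (D(j) = -2 + (j - j) = -2 + 0 = -2)
t(x) = x/2
f(N, M) = -2/M - N/34 (f(N, M) = -2/M + (N/2)/(-17) = -2/M + (N/2)*(-1/17) = -2/M - N/34)
-1399*(411 + f(-11 - 1*18, -28)) = -1399*(411 + (-2/(-28) - (-11 - 1*18)/34)) = -1399*(411 + (-2*(-1/28) - (-11 - 18)/34)) = -1399*(411 + (1/14 - 1/34*(-29))) = -1399*(411 + (1/14 + 29/34)) = -1399*(411 + 110/119) = -1399*49019/119 = -68577581/119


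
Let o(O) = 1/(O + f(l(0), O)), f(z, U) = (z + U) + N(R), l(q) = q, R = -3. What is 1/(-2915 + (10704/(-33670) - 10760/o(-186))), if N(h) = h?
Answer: 16835/67880145623 ≈ 2.4801e-7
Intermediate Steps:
f(z, U) = -3 + U + z (f(z, U) = (z + U) - 3 = (U + z) - 3 = -3 + U + z)
o(O) = 1/(-3 + 2*O) (o(O) = 1/(O + (-3 + O + 0)) = 1/(O + (-3 + O)) = 1/(-3 + 2*O))
1/(-2915 + (10704/(-33670) - 10760/o(-186))) = 1/(-2915 + (10704/(-33670) - 10760/(1/(-3 + 2*(-186))))) = 1/(-2915 + (10704*(-1/33670) - 10760/(1/(-3 - 372)))) = 1/(-2915 + (-5352/16835 - 10760/(1/(-375)))) = 1/(-2915 + (-5352/16835 - 10760/(-1/375))) = 1/(-2915 + (-5352/16835 - 10760*(-375))) = 1/(-2915 + (-5352/16835 + 4035000)) = 1/(-2915 + 67929219648/16835) = 1/(67880145623/16835) = 16835/67880145623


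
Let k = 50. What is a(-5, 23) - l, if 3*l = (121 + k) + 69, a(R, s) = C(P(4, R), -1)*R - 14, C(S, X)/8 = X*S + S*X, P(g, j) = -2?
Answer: -254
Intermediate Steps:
C(S, X) = 16*S*X (C(S, X) = 8*(X*S + S*X) = 8*(S*X + S*X) = 8*(2*S*X) = 16*S*X)
a(R, s) = -14 + 32*R (a(R, s) = (16*(-2)*(-1))*R - 14 = 32*R - 14 = -14 + 32*R)
l = 80 (l = ((121 + 50) + 69)/3 = (171 + 69)/3 = (⅓)*240 = 80)
a(-5, 23) - l = (-14 + 32*(-5)) - 1*80 = (-14 - 160) - 80 = -174 - 80 = -254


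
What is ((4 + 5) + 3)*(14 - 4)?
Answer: 120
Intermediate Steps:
((4 + 5) + 3)*(14 - 4) = (9 + 3)*10 = 12*10 = 120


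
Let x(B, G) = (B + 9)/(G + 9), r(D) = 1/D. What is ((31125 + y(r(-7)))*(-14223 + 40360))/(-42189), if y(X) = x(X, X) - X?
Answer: -5694807971/295323 ≈ -19283.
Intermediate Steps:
x(B, G) = (9 + B)/(9 + G)
y(X) = 1 - X (y(X) = (9 + X)/(9 + X) - X = 1 - X)
((31125 + y(r(-7)))*(-14223 + 40360))/(-42189) = ((31125 + (1 - 1/(-7)))*(-14223 + 40360))/(-42189) = ((31125 + (1 - 1*(-1/7)))*26137)*(-1/42189) = ((31125 + (1 + 1/7))*26137)*(-1/42189) = ((31125 + 8/7)*26137)*(-1/42189) = ((217883/7)*26137)*(-1/42189) = (5694807971/7)*(-1/42189) = -5694807971/295323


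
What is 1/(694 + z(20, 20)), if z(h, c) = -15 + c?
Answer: 1/699 ≈ 0.0014306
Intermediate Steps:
1/(694 + z(20, 20)) = 1/(694 + (-15 + 20)) = 1/(694 + 5) = 1/699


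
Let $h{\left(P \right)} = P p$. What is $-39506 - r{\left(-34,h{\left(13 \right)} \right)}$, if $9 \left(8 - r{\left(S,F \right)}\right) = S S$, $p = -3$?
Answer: $- \frac{354470}{9} \approx -39386.0$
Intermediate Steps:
$h{\left(P \right)} = - 3 P$ ($h{\left(P \right)} = P \left(-3\right) = - 3 P$)
$r{\left(S,F \right)} = 8 - \frac{S^{2}}{9}$ ($r{\left(S,F \right)} = 8 - \frac{S S}{9} = 8 - \frac{S^{2}}{9}$)
$-39506 - r{\left(-34,h{\left(13 \right)} \right)} = -39506 - \left(8 - \frac{\left(-34\right)^{2}}{9}\right) = -39506 - \left(8 - \frac{1156}{9}\right) = -39506 - - \frac{1084}{9} = -39506 + \frac{1084}{9} = - \frac{354470}{9}$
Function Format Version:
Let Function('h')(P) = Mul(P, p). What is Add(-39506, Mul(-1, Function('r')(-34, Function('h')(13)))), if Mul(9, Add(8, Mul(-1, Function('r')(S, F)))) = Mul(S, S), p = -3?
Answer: Rational(-354470, 9) ≈ -39386.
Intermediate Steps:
Function('h')(P) = Mul(-3, P) (Function('h')(P) = Mul(P, -3) = Mul(-3, P))
Function('r')(S, F) = Add(8, Mul(Rational(-1, 9), Pow(S, 2))) (Function('r')(S, F) = Add(8, Mul(Rational(-1, 9), Mul(S, S))) = Add(8, Mul(Rational(-1, 9), Pow(S, 2))))
Add(-39506, Mul(-1, Function('r')(-34, Function('h')(13)))) = Add(-39506, Mul(-1, Add(8, Mul(Rational(-1, 9), Pow(-34, 2))))) = Add(-39506, Mul(-1, Add(8, Mul(Rational(-1, 9), 1156)))) = Add(-39506, Mul(-1, Add(8, Rational(-1156, 9)))) = Add(-39506, Mul(-1, Rational(-1084, 9))) = Add(-39506, Rational(1084, 9)) = Rational(-354470, 9)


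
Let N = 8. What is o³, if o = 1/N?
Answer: 1/512 ≈ 0.0019531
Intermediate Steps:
o = ⅛ (o = 1/8 = ⅛ ≈ 0.12500)
o³ = (⅛)³ = 1/512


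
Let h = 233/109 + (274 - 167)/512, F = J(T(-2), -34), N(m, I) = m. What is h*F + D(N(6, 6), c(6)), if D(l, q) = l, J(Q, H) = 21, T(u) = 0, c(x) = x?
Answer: 3084987/55808 ≈ 55.279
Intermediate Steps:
F = 21
h = 130959/55808 (h = 233*(1/109) + 107*(1/512) = 233/109 + 107/512 = 130959/55808 ≈ 2.3466)
h*F + D(N(6, 6), c(6)) = (130959/55808)*21 + 6 = 2750139/55808 + 6 = 3084987/55808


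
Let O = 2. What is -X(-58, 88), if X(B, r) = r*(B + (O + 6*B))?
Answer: 35552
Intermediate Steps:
X(B, r) = r*(2 + 7*B) (X(B, r) = r*(B + (2 + 6*B)) = r*(2 + 7*B))
-X(-58, 88) = -88*(2 + 7*(-58)) = -88*(2 - 406) = -88*(-404) = -1*(-35552) = 35552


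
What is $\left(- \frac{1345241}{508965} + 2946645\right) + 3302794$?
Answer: $\frac{3180744375394}{508965} \approx 6.2494 \cdot 10^{6}$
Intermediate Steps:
$\left(- \frac{1345241}{508965} + 2946645\right) + 3302794 = \frac{1499737827184}{508965} + 3302794 = \frac{3180744375394}{508965}$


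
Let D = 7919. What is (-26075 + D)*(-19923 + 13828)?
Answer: 110660820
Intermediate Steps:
(-26075 + D)*(-19923 + 13828) = (-26075 + 7919)*(-19923 + 13828) = -18156*(-6095) = 110660820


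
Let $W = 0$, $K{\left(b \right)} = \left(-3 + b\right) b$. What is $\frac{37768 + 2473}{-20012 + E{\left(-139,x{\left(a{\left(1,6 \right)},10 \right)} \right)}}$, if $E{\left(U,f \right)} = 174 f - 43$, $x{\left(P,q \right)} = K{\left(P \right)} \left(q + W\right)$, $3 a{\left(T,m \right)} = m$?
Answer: $- \frac{40241}{23535} \approx -1.7098$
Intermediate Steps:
$a{\left(T,m \right)} = \frac{m}{3}$
$K{\left(b \right)} = b \left(-3 + b\right)$
$x{\left(P,q \right)} = P q \left(-3 + P\right)$ ($x{\left(P,q \right)} = P \left(-3 + P\right) \left(q + 0\right) = P \left(-3 + P\right) q = P q \left(-3 + P\right)$)
$E{\left(U,f \right)} = -43 + 174 f$
$\frac{37768 + 2473}{-20012 + E{\left(-139,x{\left(a{\left(1,6 \right)},10 \right)} \right)}} = \frac{37768 + 2473}{-20012 + \left(-43 + 174 \cdot \frac{1}{3} \cdot 6 \cdot 10 \left(-3 + \frac{1}{3} \cdot 6\right)\right)} = \frac{40241}{-20012 + \left(-43 + 174 \cdot 2 \cdot 10 \left(-3 + 2\right)\right)} = \frac{40241}{-20012 + \left(-43 + 174 \cdot 2 \cdot 10 \left(-1\right)\right)} = \frac{40241}{-20012 + \left(-43 + 174 \left(-20\right)\right)} = \frac{40241}{-20012 - 3523} = \frac{40241}{-23535} = 40241 \left(- \frac{1}{23535}\right) = - \frac{40241}{23535}$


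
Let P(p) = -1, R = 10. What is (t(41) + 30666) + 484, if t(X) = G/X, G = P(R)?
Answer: 1277149/41 ≈ 31150.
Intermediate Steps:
G = -1
t(X) = -1/X
(t(41) + 30666) + 484 = (-1/41 + 30666) + 484 = 1257305/41 + 484 = 1277149/41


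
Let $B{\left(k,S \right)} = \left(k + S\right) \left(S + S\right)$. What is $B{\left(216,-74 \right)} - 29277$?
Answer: $-50293$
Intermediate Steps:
$B{\left(k,S \right)} = 2 S \left(S + k\right)$ ($B{\left(k,S \right)} = \left(S + k\right) 2 S = 2 S \left(S + k\right)$)
$B{\left(216,-74 \right)} - 29277 = 2 \left(-74\right) \left(-74 + 216\right) - 29277 = 2 \left(-74\right) 142 - 29277 = -21016 - 29277 = -50293$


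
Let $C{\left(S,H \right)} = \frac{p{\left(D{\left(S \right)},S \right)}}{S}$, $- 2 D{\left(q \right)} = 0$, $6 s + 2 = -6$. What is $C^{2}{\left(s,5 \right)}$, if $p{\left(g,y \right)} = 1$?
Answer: $\frac{9}{16} \approx 0.5625$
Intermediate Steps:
$s = - \frac{4}{3}$ ($s = - \frac{1}{3} + \frac{1}{6} \left(-6\right) = - \frac{1}{3} - 1 = - \frac{4}{3} \approx -1.3333$)
$D{\left(q \right)} = 0$ ($D{\left(q \right)} = \left(- \frac{1}{2}\right) 0 = 0$)
$C{\left(S,H \right)} = \frac{1}{S}$ ($C{\left(S,H \right)} = 1 \frac{1}{S} = \frac{1}{S}$)
$C^{2}{\left(s,5 \right)} = \left(\frac{1}{- \frac{4}{3}}\right)^{2} = \left(- \frac{3}{4}\right)^{2} = \frac{9}{16}$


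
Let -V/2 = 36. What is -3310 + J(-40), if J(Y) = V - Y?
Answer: -3342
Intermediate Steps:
V = -72 (V = -2*36 = -72)
J(Y) = -72 - Y
-3310 + J(-40) = -3310 + (-72 - 1*(-40)) = -3310 + (-72 + 40) = -3310 - 32 = -3342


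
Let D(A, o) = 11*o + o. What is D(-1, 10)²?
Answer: 14400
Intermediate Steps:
D(A, o) = 12*o
D(-1, 10)² = (12*10)² = 120² = 14400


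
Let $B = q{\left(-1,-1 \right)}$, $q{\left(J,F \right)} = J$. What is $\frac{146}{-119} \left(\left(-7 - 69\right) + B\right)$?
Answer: $\frac{1606}{17} \approx 94.471$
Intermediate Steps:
$B = -1$
$\frac{146}{-119} \left(\left(-7 - 69\right) + B\right) = \frac{146}{-119} \left(\left(-7 - 69\right) - 1\right) = 146 \left(- \frac{1}{119}\right) \left(\left(-7 - 69\right) - 1\right) = - \frac{146 \left(-76 - 1\right)}{119} = \left(- \frac{146}{119}\right) \left(-77\right) = \frac{1606}{17}$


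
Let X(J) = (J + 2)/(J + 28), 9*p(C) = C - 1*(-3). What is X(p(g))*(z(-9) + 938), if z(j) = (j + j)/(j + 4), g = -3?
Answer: 2354/35 ≈ 67.257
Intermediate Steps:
p(C) = 1/3 + C/9 (p(C) = (C - 1*(-3))/9 = (C + 3)/9 = (3 + C)/9 = 1/3 + C/9)
X(J) = (2 + J)/(28 + J)
z(j) = 2*j/(4 + j) (z(j) = (2*j)/(4 + j) = 2*j/(4 + j))
X(p(g))*(z(-9) + 938) = ((2 + (1/3 + (1/9)*(-3)))/(28 + (1/3 + (1/9)*(-3))))*(2*(-9)/(4 - 9) + 938) = ((2 + (1/3 - 1/3))/(28 + (1/3 - 1/3)))*(2*(-9)/(-5) + 938) = ((2 + 0)/(28 + 0))*(2*(-9)*(-1/5) + 938) = (2/28)*(18/5 + 938) = ((1/28)*2)*(4708/5) = (1/14)*(4708/5) = 2354/35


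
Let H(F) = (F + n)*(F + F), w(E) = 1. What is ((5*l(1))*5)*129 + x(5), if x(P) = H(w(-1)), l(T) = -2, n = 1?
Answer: -6446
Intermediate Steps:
H(F) = 2*F*(1 + F) (H(F) = (F + 1)*(F + F) = (1 + F)*(2*F) = 2*F*(1 + F))
x(P) = 4 (x(P) = 2*1*(1 + 1) = 2*1*2 = 4)
((5*l(1))*5)*129 + x(5) = ((5*(-2))*5)*129 + 4 = -10*5*129 + 4 = -50*129 + 4 = -6450 + 4 = -6446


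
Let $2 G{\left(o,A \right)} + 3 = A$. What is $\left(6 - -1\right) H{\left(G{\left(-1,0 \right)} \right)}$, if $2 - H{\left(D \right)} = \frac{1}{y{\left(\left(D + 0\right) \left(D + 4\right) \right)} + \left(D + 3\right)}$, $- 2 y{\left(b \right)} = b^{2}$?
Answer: $\frac{2702}{177} \approx 15.266$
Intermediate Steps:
$G{\left(o,A \right)} = - \frac{3}{2} + \frac{A}{2}$
$y{\left(b \right)} = - \frac{b^{2}}{2}$
$H{\left(D \right)} = 2 - \frac{1}{3 + D - \frac{D^{2} \left(4 + D\right)^{2}}{2}}$ ($H{\left(D \right)} = 2 - \frac{1}{- \frac{\left(\left(D + 0\right) \left(D + 4\right)\right)^{2}}{2} + \left(D + 3\right)} = 2 - \frac{1}{- \frac{\left(D \left(4 + D\right)\right)^{2}}{2} + \left(3 + D\right)} = 2 - \frac{1}{- \frac{D^{2} \left(4 + D\right)^{2}}{2} + \left(3 + D\right)} = 2 - \frac{1}{3 + D - \frac{D^{2} \left(4 + D\right)^{2}}{2}}$)
$\left(6 - -1\right) H{\left(G{\left(-1,0 \right)} \right)} = \left(6 - -1\right) \frac{2 \left(5 + 2 \left(- \frac{3}{2} + \frac{1}{2} \cdot 0\right) - \left(- \frac{3}{2} + \frac{1}{2} \cdot 0\right)^{2} \left(4 + \left(- \frac{3}{2} + \frac{1}{2} \cdot 0\right)\right)^{2}\right)}{6 + 2 \left(- \frac{3}{2} + \frac{1}{2} \cdot 0\right) - \left(- \frac{3}{2} + \frac{1}{2} \cdot 0\right)^{2} \left(4 + \left(- \frac{3}{2} + \frac{1}{2} \cdot 0\right)\right)^{2}} = \left(6 + \left(-3 + 4\right)\right) \frac{2 \left(5 + 2 \left(- \frac{3}{2} + 0\right) - \left(- \frac{3}{2} + 0\right)^{2} \left(4 + \left(- \frac{3}{2} + 0\right)\right)^{2}\right)}{6 + 2 \left(- \frac{3}{2} + 0\right) - \left(- \frac{3}{2} + 0\right)^{2} \left(4 + \left(- \frac{3}{2} + 0\right)\right)^{2}} = \left(6 + 1\right) \frac{2 \left(5 + 2 \left(- \frac{3}{2}\right) - \left(- \frac{3}{2}\right)^{2} \left(4 - \frac{3}{2}\right)^{2}\right)}{6 + 2 \left(- \frac{3}{2}\right) - \left(- \frac{3}{2}\right)^{2} \left(4 - \frac{3}{2}\right)^{2}} = 7 \frac{2 \left(5 - 3 - \frac{9 \left(\frac{5}{2}\right)^{2}}{4}\right)}{6 - 3 - \frac{9 \left(\frac{5}{2}\right)^{2}}{4}} = 7 \frac{2 \left(5 - 3 - \frac{9}{4} \cdot \frac{25}{4}\right)}{6 - 3 - \frac{9}{4} \cdot \frac{25}{4}} = 7 \frac{2 \left(5 - 3 - \frac{225}{16}\right)}{6 - 3 - \frac{225}{16}} = 7 \cdot 2 \frac{1}{- \frac{177}{16}} \left(- \frac{193}{16}\right) = 7 \cdot 2 \left(- \frac{16}{177}\right) \left(- \frac{193}{16}\right) = 7 \cdot \frac{386}{177} = \frac{2702}{177}$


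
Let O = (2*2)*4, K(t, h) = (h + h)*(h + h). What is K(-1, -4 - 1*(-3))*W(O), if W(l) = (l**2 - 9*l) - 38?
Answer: 296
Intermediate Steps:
K(t, h) = 4*h**2 (K(t, h) = (2*h)*(2*h) = 4*h**2)
O = 16 (O = 4*4 = 16)
W(l) = -38 + l**2 - 9*l
K(-1, -4 - 1*(-3))*W(O) = (4*(-4 - 1*(-3))**2)*(-38 + 16**2 - 9*16) = (4*(-4 + 3)**2)*(-38 + 256 - 144) = (4*(-1)**2)*74 = (4*1)*74 = 4*74 = 296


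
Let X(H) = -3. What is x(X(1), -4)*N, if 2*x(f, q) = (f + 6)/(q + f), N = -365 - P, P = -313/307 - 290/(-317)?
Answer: 53266866/681233 ≈ 78.192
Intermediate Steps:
P = -10191/97319 (P = -313*1/307 - 290*(-1/317) = -313/307 + 290/317 = -10191/97319 ≈ -0.10472)
N = -35511244/97319 (N = -365 - 1*(-10191/97319) = -365 + 10191/97319 = -35511244/97319 ≈ -364.90)
x(f, q) = (6 + f)/(2*(f + q)) (x(f, q) = ((f + 6)/(q + f))/2 = ((6 + f)/(f + q))/2 = (6 + f)/(2*(f + q)))
x(X(1), -4)*N = ((3 + (½)*(-3))/(-3 - 4))*(-35511244/97319) = ((3 - 3/2)/(-7))*(-35511244/97319) = -⅐*3/2*(-35511244/97319) = -3/14*(-35511244/97319) = 53266866/681233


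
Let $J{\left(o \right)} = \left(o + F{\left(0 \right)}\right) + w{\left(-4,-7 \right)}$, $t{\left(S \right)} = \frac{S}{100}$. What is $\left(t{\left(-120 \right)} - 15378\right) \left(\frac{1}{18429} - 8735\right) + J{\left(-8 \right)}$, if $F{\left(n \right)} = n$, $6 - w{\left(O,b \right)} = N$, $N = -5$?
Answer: $\frac{4126170604593}{30715} \approx 1.3434 \cdot 10^{8}$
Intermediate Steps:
$w{\left(O,b \right)} = 11$ ($w{\left(O,b \right)} = 6 - -5 = 6 + 5 = 11$)
$t{\left(S \right)} = \frac{S}{100}$ ($t{\left(S \right)} = S \frac{1}{100} = \frac{S}{100}$)
$J{\left(o \right)} = 11 + o$ ($J{\left(o \right)} = \left(o + 0\right) + 11 = o + 11 = 11 + o$)
$\left(t{\left(-120 \right)} - 15378\right) \left(\frac{1}{18429} - 8735\right) + J{\left(-8 \right)} = \left(\frac{1}{100} \left(-120\right) - 15378\right) \left(\frac{1}{18429} - 8735\right) + \left(11 - 8\right) = \left(- \frac{6}{5} - 15378\right) \left(\frac{1}{18429} - 8735\right) + 3 = \left(- \frac{76896}{5}\right) \left(- \frac{160977314}{18429}\right) + 3 = \frac{4126170512448}{30715} + 3 = \frac{4126170604593}{30715}$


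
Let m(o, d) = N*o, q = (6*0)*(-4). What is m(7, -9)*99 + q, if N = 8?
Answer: 5544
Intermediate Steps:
q = 0 (q = 0*(-4) = 0)
m(o, d) = 8*o
m(7, -9)*99 + q = (8*7)*99 + 0 = 56*99 + 0 = 5544 + 0 = 5544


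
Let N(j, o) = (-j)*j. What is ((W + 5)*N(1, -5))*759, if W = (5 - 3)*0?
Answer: -3795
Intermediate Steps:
N(j, o) = -j**2
W = 0 (W = 2*0 = 0)
((W + 5)*N(1, -5))*759 = ((0 + 5)*(-1*1**2))*759 = (5*(-1*1))*759 = (5*(-1))*759 = -5*759 = -3795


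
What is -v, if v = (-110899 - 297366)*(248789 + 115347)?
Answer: 148663984040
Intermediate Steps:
v = -148663984040 (v = -408265*364136 = -148663984040)
-v = -1*(-148663984040) = 148663984040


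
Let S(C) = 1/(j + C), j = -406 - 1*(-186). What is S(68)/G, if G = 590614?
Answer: -1/89773328 ≈ -1.1139e-8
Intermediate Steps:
j = -220 (j = -406 + 186 = -220)
S(C) = 1/(-220 + C)
S(68)/G = 1/((-220 + 68)*590614) = (1/590614)/(-152) = -1/152*1/590614 = -1/89773328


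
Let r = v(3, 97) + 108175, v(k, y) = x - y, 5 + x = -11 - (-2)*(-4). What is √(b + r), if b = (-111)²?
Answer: 15*√535 ≈ 346.95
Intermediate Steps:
x = -24 (x = -5 + (-11 - (-2)*(-4)) = -5 + (-11 - 2*4) = -5 + (-11 - 8) = -5 - 19 = -24)
v(k, y) = -24 - y
b = 12321
r = 108054 (r = (-24 - 1*97) + 108175 = (-24 - 97) + 108175 = -121 + 108175 = 108054)
√(b + r) = √(12321 + 108054) = √120375 = 15*√535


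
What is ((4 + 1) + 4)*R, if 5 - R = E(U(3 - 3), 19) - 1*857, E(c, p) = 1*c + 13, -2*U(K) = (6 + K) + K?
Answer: 7668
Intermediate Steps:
U(K) = -3 - K (U(K) = -((6 + K) + K)/2 = -(6 + 2*K)/2 = -3 - K)
E(c, p) = 13 + c (E(c, p) = c + 13 = 13 + c)
R = 852 (R = 5 - ((13 + (-3 - (3 - 3))) - 1*857) = 5 - ((13 + (-3 - 1*0)) - 857) = 5 - ((13 + (-3 + 0)) - 857) = 5 - ((13 - 3) - 857) = 5 - (10 - 857) = 5 - 1*(-847) = 5 + 847 = 852)
((4 + 1) + 4)*R = ((4 + 1) + 4)*852 = (5 + 4)*852 = 9*852 = 7668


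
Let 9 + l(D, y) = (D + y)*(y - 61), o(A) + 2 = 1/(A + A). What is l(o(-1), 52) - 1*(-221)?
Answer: -467/2 ≈ -233.50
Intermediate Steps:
o(A) = -2 + 1/(2*A) (o(A) = -2 + 1/(A + A) = -2 + 1/(2*A))
l(D, y) = -9 + (-61 + y)*(D + y) (l(D, y) = -9 + (D + y)*(y - 61) = -9 + (D + y)*(-61 + y) = -9 + (-61 + y)*(D + y))
l(o(-1), 52) - 1*(-221) = (-9 + 52² - 61*(-2 + (½)/(-1)) - 61*52 + (-2 + (½)/(-1))*52) - 1*(-221) = (-9 + 2704 - 61*(-2 + (½)*(-1)) - 3172 + (-2 + (½)*(-1))*52) + 221 = (-9 + 2704 - 61*(-2 - ½) - 3172 + (-2 - ½)*52) + 221 = (-9 + 2704 - 61*(-5/2) - 3172 - 5/2*52) + 221 = (-9 + 2704 + 305/2 - 3172 - 130) + 221 = -909/2 + 221 = -467/2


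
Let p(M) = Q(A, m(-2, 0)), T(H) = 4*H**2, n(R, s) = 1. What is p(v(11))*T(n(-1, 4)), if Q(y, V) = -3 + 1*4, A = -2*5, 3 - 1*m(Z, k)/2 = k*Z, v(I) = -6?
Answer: 4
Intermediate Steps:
m(Z, k) = 6 - 2*Z*k (m(Z, k) = 6 - 2*k*Z = 6 - 2*Z*k)
A = -10
Q(y, V) = 1 (Q(y, V) = -3 + 4 = 1)
p(M) = 1
p(v(11))*T(n(-1, 4)) = 1*(4*1**2) = 1*(4*1) = 1*4 = 4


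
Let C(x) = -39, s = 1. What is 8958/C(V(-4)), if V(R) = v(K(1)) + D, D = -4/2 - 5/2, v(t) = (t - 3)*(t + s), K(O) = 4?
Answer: -2986/13 ≈ -229.69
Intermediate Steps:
v(t) = (1 + t)*(-3 + t) (v(t) = (t - 3)*(t + 1) = (-3 + t)*(1 + t) = (1 + t)*(-3 + t))
D = -9/2 (D = -4*½ - 5*½ = -2 - 5/2 = -9/2 ≈ -4.5000)
V(R) = ½ (V(R) = (-3 + 4² - 2*4) - 9/2 = (-3 + 16 - 8) - 9/2 = 5 - 9/2 = ½)
8958/C(V(-4)) = 8958/(-39) = 8958*(-1/39) = -2986/13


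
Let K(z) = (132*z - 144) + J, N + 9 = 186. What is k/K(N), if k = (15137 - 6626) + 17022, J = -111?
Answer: 8511/7703 ≈ 1.1049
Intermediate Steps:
N = 177 (N = -9 + 186 = 177)
k = 25533 (k = 8511 + 17022 = 25533)
K(z) = -255 + 132*z (K(z) = (132*z - 144) - 111 = (-144 + 132*z) - 111 = -255 + 132*z)
k/K(N) = 25533/(-255 + 132*177) = 25533/(-255 + 23364) = 25533/23109 = 25533*(1/23109) = 8511/7703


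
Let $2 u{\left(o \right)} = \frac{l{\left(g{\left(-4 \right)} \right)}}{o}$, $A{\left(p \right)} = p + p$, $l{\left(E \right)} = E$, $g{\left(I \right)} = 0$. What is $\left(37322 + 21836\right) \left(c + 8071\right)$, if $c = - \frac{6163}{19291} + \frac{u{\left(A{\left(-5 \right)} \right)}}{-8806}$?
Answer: $\frac{9210397638684}{19291} \approx 4.7745 \cdot 10^{8}$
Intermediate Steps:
$A{\left(p \right)} = 2 p$
$u{\left(o \right)} = 0$ ($u{\left(o \right)} = \frac{0 \frac{1}{o}}{2} = \frac{1}{2} \cdot 0 = 0$)
$c = - \frac{6163}{19291}$ ($c = - \frac{6163}{19291} + \frac{0}{-8806} = \left(-6163\right) \frac{1}{19291} + 0 \left(- \frac{1}{8806}\right) = - \frac{6163}{19291} + 0 = - \frac{6163}{19291} \approx -0.31948$)
$\left(37322 + 21836\right) \left(c + 8071\right) = \left(37322 + 21836\right) \left(- \frac{6163}{19291} + 8071\right) = 59158 \cdot \frac{155691498}{19291} = \frac{9210397638684}{19291}$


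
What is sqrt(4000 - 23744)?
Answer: 4*I*sqrt(1234) ≈ 140.51*I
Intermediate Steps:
sqrt(4000 - 23744) = sqrt(-19744) = 4*I*sqrt(1234)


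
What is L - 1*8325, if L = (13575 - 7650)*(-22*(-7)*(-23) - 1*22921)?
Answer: -156801600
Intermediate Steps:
L = -156793275 (L = 5925*(154*(-23) - 22921) = 5925*(-3542 - 22921) = 5925*(-26463) = -156793275)
L - 1*8325 = -156793275 - 1*8325 = -156793275 - 8325 = -156801600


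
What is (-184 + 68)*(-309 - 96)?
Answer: 46980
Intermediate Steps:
(-184 + 68)*(-309 - 96) = -116*(-405) = 46980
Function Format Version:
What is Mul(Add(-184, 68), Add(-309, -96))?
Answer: 46980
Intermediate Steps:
Mul(Add(-184, 68), Add(-309, -96)) = Mul(-116, -405) = 46980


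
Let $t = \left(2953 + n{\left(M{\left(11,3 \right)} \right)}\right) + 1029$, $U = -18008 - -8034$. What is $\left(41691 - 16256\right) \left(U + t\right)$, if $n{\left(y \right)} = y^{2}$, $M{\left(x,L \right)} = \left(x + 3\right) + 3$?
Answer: $-145055805$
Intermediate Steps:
$M{\left(x,L \right)} = 6 + x$ ($M{\left(x,L \right)} = \left(3 + x\right) + 3 = 6 + x$)
$U = -9974$ ($U = -18008 + 8034 = -9974$)
$t = 4271$ ($t = \left(2953 + \left(6 + 11\right)^{2}\right) + 1029 = \left(2953 + 17^{2}\right) + 1029 = \left(2953 + 289\right) + 1029 = 3242 + 1029 = 4271$)
$\left(41691 - 16256\right) \left(U + t\right) = \left(41691 - 16256\right) \left(-9974 + 4271\right) = 25435 \left(-5703\right) = -145055805$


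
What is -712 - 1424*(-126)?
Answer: 178712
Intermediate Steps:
-712 - 1424*(-126) = -712 + 179424 = 178712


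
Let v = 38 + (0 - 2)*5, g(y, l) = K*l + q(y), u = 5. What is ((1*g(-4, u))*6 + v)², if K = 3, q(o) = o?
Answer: 8836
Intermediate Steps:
g(y, l) = y + 3*l (g(y, l) = 3*l + y = y + 3*l)
v = 28 (v = 38 - 2*5 = 38 - 10 = 28)
((1*g(-4, u))*6 + v)² = ((1*(-4 + 3*5))*6 + 28)² = ((1*(-4 + 15))*6 + 28)² = ((1*11)*6 + 28)² = (11*6 + 28)² = (66 + 28)² = 94² = 8836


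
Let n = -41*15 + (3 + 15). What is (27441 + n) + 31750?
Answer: 58594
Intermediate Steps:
n = -597 (n = -615 + 18 = -597)
(27441 + n) + 31750 = (27441 - 597) + 31750 = 26844 + 31750 = 58594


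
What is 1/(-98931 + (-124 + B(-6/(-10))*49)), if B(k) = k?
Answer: -5/495128 ≈ -1.0098e-5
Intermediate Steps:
1/(-98931 + (-124 + B(-6/(-10))*49)) = 1/(-98931 + (-124 - 6/(-10)*49)) = 1/(-98931 + (-124 - 6*(-⅒)*49)) = 1/(-98931 + (-124 + (⅗)*49)) = 1/(-98931 + (-124 + 147/5)) = 1/(-98931 - 473/5) = 1/(-495128/5) = -5/495128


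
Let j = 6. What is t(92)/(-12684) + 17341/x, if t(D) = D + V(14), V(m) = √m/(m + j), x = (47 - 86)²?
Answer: 18317776/1607697 - √14/253680 ≈ 11.394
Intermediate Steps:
x = 1521 (x = (-39)² = 1521)
V(m) = √m/(6 + m) (V(m) = √m/(m + 6) = √m/(6 + m))
t(D) = D + √14/20 (t(D) = D + √14/(6 + 14) = D + √14/20)
t(92)/(-12684) + 17341/x = (92 + √14/20)/(-12684) + 17341/1521 = (92 + √14/20)*(-1/12684) + 17341*(1/1521) = (-23/3171 - √14/253680) + 17341/1521 = 18317776/1607697 - √14/253680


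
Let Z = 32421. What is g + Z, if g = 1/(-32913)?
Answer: 1067072372/32913 ≈ 32421.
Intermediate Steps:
g = -1/32913 ≈ -3.0383e-5
g + Z = -1/32913 + 32421 = 1067072372/32913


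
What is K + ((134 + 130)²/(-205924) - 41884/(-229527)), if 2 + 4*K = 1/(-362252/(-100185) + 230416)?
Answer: -715730778571745558305/1091095831886308376976 ≈ -0.65597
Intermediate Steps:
K = -46169078239/92338356848 (K = -½ + 1/(4*(-362252/(-100185) + 230416)) = -½ + 1/(4*(-362252*(-1/100185) + 230416)) = -½ + 1/(4*(362252/100185 + 230416)) = -½ + 1/(4*(23084589212/100185)) = -½ + (¼)*(100185/23084589212) = -½ + 100185/92338356848 = -46169078239/92338356848 ≈ -0.50000)
K + ((134 + 130)²/(-205924) - 41884/(-229527)) = -46169078239/92338356848 + ((134 + 130)²/(-205924) - 41884/(-229527)) = -46169078239/92338356848 + (264²*(-1/205924) - 41884*(-1/229527)) = -46169078239/92338356848 + (69696*(-1/205924) + 41884/229527) = -46169078239/92338356848 + (-17424/51481 + 41884/229527) = -46169078239/92338356848 - 1843048244/11816279487 = -715730778571745558305/1091095831886308376976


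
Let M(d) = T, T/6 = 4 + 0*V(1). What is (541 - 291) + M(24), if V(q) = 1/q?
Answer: 274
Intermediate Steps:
T = 24 (T = 6*(4 + 0/1) = 6*(4 + 0*1) = 6*(4 + 0) = 6*4 = 24)
M(d) = 24
(541 - 291) + M(24) = (541 - 291) + 24 = 250 + 24 = 274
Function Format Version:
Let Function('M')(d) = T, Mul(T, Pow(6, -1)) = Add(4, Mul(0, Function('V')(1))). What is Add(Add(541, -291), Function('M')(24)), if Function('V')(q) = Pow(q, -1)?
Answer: 274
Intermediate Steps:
T = 24 (T = Mul(6, Add(4, Mul(0, Pow(1, -1)))) = Mul(6, Add(4, Mul(0, 1))) = Mul(6, Add(4, 0)) = Mul(6, 4) = 24)
Function('M')(d) = 24
Add(Add(541, -291), Function('M')(24)) = Add(Add(541, -291), 24) = Add(250, 24) = 274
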